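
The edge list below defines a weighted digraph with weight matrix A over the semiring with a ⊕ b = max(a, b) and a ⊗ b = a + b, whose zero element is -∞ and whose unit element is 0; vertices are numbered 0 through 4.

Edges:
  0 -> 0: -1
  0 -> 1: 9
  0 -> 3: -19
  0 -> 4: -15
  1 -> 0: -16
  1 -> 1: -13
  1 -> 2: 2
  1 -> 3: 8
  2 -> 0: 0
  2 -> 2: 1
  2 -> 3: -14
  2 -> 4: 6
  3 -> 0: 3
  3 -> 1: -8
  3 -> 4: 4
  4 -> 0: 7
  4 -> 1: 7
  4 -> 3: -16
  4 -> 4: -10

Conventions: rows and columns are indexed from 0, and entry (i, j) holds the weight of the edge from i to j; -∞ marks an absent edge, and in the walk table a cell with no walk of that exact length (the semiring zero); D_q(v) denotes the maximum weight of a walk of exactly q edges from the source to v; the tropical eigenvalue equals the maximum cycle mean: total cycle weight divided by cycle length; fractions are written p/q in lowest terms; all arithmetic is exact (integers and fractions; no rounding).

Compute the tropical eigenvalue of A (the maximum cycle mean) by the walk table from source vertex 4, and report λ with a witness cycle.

q=0: [-∞, -∞, -∞, -∞, 0]
q=1: [7, 7, -∞, -16, -10]
q=2: [6, 16, 9, 15, -8]
q=3: [18, 15, 18, 24, 19]
q=4: [27, 27, 19, 23, 28]
q=5: [35, 36, 29, 35, 27]
Optimal cycle mean attained by: cycle 0->1->3->4->0, total 9 + 8 + 4 + 7, length 4.
Answer: λ = 7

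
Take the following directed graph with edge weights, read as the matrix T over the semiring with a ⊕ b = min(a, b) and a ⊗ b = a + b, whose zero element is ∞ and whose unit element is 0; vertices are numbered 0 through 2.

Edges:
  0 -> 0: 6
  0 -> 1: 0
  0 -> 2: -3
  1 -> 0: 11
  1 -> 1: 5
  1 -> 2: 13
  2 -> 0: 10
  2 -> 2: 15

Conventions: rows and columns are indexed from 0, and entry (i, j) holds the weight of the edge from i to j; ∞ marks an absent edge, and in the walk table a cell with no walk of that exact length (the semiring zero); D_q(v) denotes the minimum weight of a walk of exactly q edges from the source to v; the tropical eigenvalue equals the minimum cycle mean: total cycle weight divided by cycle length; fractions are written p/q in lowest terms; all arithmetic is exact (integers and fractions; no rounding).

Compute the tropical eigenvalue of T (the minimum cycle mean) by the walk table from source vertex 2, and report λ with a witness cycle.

q=0: [∞, ∞, 0]
q=1: [10, ∞, 15]
q=2: [16, 10, 7]
q=3: [17, 15, 13]
Optimal cycle mean attained by: cycle 0->2->0, total (-3) + 10, length 2.
Answer: λ = 7/2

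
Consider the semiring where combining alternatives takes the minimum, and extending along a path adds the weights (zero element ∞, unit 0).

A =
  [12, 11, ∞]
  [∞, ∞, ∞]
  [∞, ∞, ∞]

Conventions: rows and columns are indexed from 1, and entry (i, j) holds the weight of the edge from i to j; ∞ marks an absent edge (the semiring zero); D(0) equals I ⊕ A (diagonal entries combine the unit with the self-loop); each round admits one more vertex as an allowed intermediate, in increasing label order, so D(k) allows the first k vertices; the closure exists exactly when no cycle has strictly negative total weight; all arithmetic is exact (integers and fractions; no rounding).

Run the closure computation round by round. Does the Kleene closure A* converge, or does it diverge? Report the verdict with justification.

D(0):
  [0, 11, ∞]
  [∞, 0, ∞]
  [∞, ∞, 0]
D(1):
  [0, 11, ∞]
  [∞, 0, ∞]
  [∞, ∞, 0]
D(2):
  [0, 11, ∞]
  [∞, 0, ∞]
  [∞, ∞, 0]
D(3):
  [0, 11, ∞]
  [∞, 0, ∞]
  [∞, ∞, 0]
Key observation: every diagonal entry stays at the unit through all rounds, so no improving cycle exists.
Answer: CONVERGES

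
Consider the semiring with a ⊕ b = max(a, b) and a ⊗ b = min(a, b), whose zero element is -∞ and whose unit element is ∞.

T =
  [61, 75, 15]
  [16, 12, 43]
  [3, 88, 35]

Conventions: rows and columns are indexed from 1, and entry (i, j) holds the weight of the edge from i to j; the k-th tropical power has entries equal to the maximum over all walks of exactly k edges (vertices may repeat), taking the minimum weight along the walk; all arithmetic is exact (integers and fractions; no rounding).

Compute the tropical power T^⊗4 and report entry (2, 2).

T^⊗2:
  [61, 61, 43]
  [16, 43, 35]
  [16, 35, 43]
T^⊗3:
  [61, 61, 43]
  [16, 35, 43]
  [16, 43, 35]
T^⊗4:
  [61, 61, 43]
  [16, 43, 35]
  [16, 35, 43]
Key observation: the optimum is the walk 2->3->2->3->2, with weight 43 min 88 min 43 min 88 = 43.
Optimal value attained by: walk 2->3->2->3->2.
Answer: (T^⊗4)[2][2] = 43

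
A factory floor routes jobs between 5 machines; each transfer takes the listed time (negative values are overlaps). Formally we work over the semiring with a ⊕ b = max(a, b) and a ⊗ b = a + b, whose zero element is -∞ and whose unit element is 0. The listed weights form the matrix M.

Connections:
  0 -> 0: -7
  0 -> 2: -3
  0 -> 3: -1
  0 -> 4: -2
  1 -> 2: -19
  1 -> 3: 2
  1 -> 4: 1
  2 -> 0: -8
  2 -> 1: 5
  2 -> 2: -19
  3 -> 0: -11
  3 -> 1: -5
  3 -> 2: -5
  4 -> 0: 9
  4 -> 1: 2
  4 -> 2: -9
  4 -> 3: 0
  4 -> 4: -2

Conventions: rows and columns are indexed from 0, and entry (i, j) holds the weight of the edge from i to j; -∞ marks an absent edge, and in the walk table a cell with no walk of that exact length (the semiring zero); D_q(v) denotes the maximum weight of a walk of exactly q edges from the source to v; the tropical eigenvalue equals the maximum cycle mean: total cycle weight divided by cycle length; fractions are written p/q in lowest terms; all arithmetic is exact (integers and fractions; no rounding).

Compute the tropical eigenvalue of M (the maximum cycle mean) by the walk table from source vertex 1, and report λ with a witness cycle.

q=0: [-∞, 0, -∞, -∞, -∞]
q=1: [-∞, -∞, -19, 2, 1]
q=2: [10, 3, -3, 1, -1]
q=3: [8, 2, 7, 9, 8]
q=4: [17, 12, 5, 8, 6]
q=5: [15, 10, 14, 16, 15]
Optimal cycle mean attained by: cycle 0->4->0, total (-2) + 9, length 2.
Answer: λ = 7/2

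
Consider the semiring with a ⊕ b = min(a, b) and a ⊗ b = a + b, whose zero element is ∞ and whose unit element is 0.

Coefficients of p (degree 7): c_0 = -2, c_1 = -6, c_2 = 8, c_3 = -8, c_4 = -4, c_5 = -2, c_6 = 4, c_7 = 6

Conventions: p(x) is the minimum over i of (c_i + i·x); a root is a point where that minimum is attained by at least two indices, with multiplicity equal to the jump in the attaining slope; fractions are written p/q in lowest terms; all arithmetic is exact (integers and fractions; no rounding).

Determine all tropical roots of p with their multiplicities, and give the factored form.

hull edge (i=0, c=-2) to (i=1, c=-6): slope -4, span 1
hull edge (i=1, c=-6) to (i=3, c=-8): slope -1, span 2
hull edge (i=3, c=-8) to (i=5, c=-2): slope 3, span 2
hull edge (i=5, c=-2) to (i=7, c=6): slope 4, span 2
Factored form: p(x) = 6 ⊗ (x ⊕ (-4)) ⊗ (x ⊕ (-4)) ⊗ (x ⊕ (-3)) ⊗ (x ⊕ (-3)) ⊗ (x ⊕ 1) ⊗ (x ⊕ 1) ⊗ (x ⊕ 4)
Answer: roots = -4 (mult 2), -3 (mult 2), 1 (mult 2), 4 (mult 1)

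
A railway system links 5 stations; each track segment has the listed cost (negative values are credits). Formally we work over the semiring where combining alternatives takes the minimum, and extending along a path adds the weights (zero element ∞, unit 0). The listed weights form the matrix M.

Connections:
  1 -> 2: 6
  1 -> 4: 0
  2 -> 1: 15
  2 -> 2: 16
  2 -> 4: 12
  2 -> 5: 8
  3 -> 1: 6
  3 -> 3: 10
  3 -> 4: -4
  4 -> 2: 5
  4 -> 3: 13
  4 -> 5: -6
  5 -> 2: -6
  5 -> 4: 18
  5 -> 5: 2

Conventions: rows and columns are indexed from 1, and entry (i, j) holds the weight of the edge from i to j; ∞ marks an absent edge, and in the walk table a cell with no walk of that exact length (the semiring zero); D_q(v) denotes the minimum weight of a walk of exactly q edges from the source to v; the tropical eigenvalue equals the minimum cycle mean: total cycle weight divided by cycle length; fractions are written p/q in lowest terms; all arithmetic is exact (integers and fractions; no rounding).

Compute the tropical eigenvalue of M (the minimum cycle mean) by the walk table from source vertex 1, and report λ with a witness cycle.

q=0: [0, ∞, ∞, ∞, ∞]
q=1: [∞, 6, ∞, 0, ∞]
q=2: [21, 5, 13, 18, -6]
q=3: [19, -12, 23, 9, -4]
q=4: [3, -10, 22, 0, -4]
q=5: [5, -10, 13, 2, -6]
Optimal cycle mean attained by: cycle 2->4->5->2, total 12 + (-6) + (-6), length 3.
Answer: λ = 0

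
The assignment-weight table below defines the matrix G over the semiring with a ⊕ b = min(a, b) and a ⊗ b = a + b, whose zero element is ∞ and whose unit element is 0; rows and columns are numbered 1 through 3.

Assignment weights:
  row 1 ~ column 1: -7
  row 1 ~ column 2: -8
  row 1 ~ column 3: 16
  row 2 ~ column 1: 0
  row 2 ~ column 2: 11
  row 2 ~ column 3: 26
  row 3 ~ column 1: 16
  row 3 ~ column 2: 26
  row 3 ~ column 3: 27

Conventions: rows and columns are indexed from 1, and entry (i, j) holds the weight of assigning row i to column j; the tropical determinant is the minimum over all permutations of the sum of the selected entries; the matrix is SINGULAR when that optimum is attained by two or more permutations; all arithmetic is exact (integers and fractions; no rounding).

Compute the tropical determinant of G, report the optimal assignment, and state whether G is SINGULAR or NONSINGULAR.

σ = (1, 2, 3): (-7) + 11 + 27 = 31
σ = (1, 3, 2): (-7) + 26 + 26 = 45
σ = (2, 1, 3): (-8) + 0 + 27 = 19
σ = (2, 3, 1): (-8) + 26 + 16 = 34
σ = (3, 1, 2): 16 + 0 + 26 = 42
σ = (3, 2, 1): 16 + 11 + 16 = 43
Optimal value attained by: σ = (2, 1, 3).
Answer: det⊕(G) = 19; verdict: NONSINGULAR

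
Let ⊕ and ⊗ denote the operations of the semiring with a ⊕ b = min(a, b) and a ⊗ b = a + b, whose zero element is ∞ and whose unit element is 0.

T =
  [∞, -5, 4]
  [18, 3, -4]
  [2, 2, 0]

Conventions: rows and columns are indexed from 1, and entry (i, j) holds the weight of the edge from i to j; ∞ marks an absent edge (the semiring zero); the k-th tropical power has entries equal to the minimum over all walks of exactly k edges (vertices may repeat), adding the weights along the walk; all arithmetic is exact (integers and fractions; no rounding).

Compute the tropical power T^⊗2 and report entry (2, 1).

T^⊗2:
  [6, -2, -9]
  [-2, -2, -4]
  [2, -3, -2]
Key observation: the optimum is the walk 2->3->1, with weight (-4) + 2 = -2.
Optimal value attained by: walk 2->3->1.
Answer: (T^⊗2)[2][1] = -2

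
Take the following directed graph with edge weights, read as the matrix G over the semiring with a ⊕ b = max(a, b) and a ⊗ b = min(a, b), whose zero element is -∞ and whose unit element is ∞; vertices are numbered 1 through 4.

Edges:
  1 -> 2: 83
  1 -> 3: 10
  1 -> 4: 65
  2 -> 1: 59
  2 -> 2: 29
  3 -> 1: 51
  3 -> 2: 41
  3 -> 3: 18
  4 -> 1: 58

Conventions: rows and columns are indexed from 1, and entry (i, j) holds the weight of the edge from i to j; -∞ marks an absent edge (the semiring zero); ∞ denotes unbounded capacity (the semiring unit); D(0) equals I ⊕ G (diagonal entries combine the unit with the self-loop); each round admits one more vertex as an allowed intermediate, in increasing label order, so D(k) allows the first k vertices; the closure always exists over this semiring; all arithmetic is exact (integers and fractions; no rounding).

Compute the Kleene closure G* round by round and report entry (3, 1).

D(0):
  [∞, 83, 10, 65]
  [59, ∞, -∞, -∞]
  [51, 41, ∞, -∞]
  [58, -∞, -∞, ∞]
D(1):
  [∞, 83, 10, 65]
  [59, ∞, 10, 59]
  [51, 51, ∞, 51]
  [58, 58, 10, ∞]
D(2):
  [∞, 83, 10, 65]
  [59, ∞, 10, 59]
  [51, 51, ∞, 51]
  [58, 58, 10, ∞]
D(3):
  [∞, 83, 10, 65]
  [59, ∞, 10, 59]
  [51, 51, ∞, 51]
  [58, 58, 10, ∞]
D(4):
  [∞, 83, 10, 65]
  [59, ∞, 10, 59]
  [51, 51, ∞, 51]
  [58, 58, 10, ∞]
Answer: G*[3][1] = 51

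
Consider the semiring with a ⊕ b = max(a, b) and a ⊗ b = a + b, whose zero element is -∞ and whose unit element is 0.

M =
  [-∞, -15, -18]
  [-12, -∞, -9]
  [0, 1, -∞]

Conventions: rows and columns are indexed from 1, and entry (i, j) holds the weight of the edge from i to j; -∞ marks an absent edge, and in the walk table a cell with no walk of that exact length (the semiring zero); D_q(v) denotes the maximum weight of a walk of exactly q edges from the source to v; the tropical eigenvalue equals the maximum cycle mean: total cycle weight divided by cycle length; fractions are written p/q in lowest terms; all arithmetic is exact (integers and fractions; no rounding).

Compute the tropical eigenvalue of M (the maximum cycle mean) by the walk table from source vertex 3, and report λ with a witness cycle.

q=0: [-∞, -∞, 0]
q=1: [0, 1, -∞]
q=2: [-11, -15, -8]
q=3: [-8, -7, -24]
Optimal cycle mean attained by: cycle 2->3->2, total (-9) + 1, length 2.
Answer: λ = -4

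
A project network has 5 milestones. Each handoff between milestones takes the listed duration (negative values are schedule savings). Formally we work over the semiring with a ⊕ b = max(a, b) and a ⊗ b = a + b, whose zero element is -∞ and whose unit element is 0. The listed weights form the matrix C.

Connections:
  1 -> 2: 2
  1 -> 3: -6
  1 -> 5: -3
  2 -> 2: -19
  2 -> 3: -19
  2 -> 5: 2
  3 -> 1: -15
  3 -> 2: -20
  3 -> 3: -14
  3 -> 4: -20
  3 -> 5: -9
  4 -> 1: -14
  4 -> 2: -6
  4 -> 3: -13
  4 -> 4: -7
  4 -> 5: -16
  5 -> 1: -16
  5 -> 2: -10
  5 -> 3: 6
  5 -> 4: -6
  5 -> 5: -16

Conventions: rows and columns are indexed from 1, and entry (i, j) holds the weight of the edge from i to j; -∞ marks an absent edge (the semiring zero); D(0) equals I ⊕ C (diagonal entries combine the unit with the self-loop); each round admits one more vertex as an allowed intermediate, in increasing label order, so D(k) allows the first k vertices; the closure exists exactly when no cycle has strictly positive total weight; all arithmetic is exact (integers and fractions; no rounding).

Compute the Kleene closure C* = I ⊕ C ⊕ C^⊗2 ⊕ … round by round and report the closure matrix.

D(0):
  [0, 2, -6, -∞, -3]
  [-∞, 0, -19, -∞, 2]
  [-15, -20, 0, -20, -9]
  [-14, -6, -13, 0, -16]
  [-16, -10, 6, -6, 0]
D(1):
  [0, 2, -6, -∞, -3]
  [-∞, 0, -19, -∞, 2]
  [-15, -13, 0, -20, -9]
  [-14, -6, -13, 0, -16]
  [-16, -10, 6, -6, 0]
D(2):
  [0, 2, -6, -∞, 4]
  [-∞, 0, -19, -∞, 2]
  [-15, -13, 0, -20, -9]
  [-14, -6, -13, 0, -4]
  [-16, -10, 6, -6, 0]
D(3):
  [0, 2, -6, -26, 4]
  [-34, 0, -19, -39, 2]
  [-15, -13, 0, -20, -9]
  [-14, -6, -13, 0, -4]
  [-9, -7, 6, -6, 0]
D(4):
  [0, 2, -6, -26, 4]
  [-34, 0, -19, -39, 2]
  [-15, -13, 0, -20, -9]
  [-14, -6, -13, 0, -4]
  [-9, -7, 6, -6, 0]
D(5):
  [0, 2, 10, -2, 4]
  [-7, 0, 8, -4, 2]
  [-15, -13, 0, -15, -9]
  [-13, -6, 2, 0, -4]
  [-9, -7, 6, -6, 0]
Answer: C* = [[0, 2, 10, -2, 4], [-7, 0, 8, -4, 2], [-15, -13, 0, -15, -9], [-13, -6, 2, 0, -4], [-9, -7, 6, -6, 0]]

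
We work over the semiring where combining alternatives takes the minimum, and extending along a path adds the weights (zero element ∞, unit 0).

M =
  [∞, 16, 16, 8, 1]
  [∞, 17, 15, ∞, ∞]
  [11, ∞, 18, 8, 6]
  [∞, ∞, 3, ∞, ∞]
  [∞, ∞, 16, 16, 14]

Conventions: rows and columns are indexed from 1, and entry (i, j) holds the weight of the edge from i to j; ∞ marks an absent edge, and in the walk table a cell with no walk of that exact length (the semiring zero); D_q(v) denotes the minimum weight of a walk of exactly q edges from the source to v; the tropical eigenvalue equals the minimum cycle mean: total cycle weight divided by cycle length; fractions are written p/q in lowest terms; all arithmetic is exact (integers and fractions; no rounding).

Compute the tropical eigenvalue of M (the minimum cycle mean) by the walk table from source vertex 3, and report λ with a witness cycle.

q=0: [∞, ∞, 0, ∞, ∞]
q=1: [11, ∞, 18, 8, 6]
q=2: [29, 27, 11, 19, 12]
q=3: [22, 44, 22, 19, 17]
q=4: [33, 38, 22, 30, 23]
q=5: [33, 49, 33, 30, 28]
Optimal cycle mean attained by: cycle 3->4->3, total 8 + 3, length 2.
Answer: λ = 11/2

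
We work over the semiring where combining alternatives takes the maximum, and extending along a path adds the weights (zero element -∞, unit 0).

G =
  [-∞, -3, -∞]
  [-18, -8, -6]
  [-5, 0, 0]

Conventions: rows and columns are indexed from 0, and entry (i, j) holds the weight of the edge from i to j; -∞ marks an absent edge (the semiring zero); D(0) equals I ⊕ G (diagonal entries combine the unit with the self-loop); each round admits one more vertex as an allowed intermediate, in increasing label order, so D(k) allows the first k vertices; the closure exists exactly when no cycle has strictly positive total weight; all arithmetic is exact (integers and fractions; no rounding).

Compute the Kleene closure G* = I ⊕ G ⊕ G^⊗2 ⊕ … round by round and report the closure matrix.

D(0):
  [0, -3, -∞]
  [-18, 0, -6]
  [-5, 0, 0]
D(1):
  [0, -3, -∞]
  [-18, 0, -6]
  [-5, 0, 0]
D(2):
  [0, -3, -9]
  [-18, 0, -6]
  [-5, 0, 0]
D(3):
  [0, -3, -9]
  [-11, 0, -6]
  [-5, 0, 0]
Answer: G* = [[0, -3, -9], [-11, 0, -6], [-5, 0, 0]]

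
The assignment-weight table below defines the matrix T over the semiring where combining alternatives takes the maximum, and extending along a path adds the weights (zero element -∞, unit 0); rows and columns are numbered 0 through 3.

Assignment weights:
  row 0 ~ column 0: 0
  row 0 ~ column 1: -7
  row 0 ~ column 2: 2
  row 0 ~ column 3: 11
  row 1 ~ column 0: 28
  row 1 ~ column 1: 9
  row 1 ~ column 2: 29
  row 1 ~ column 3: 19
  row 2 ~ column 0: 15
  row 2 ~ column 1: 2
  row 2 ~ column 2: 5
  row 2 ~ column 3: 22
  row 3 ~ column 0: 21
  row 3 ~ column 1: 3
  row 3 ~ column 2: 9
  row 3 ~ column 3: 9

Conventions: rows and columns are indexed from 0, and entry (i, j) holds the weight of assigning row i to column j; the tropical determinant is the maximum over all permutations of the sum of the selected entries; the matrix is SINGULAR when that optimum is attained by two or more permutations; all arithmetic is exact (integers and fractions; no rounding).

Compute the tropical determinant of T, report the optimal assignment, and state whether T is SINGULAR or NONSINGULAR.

σ = (0, 1, 2, 3): 0 + 9 + 5 + 9 = 23
σ = (0, 1, 3, 2): 0 + 9 + 22 + 9 = 40
σ = (0, 2, 1, 3): 0 + 29 + 2 + 9 = 40
σ = (0, 2, 3, 1): 0 + 29 + 22 + 3 = 54
σ = (0, 3, 1, 2): 0 + 19 + 2 + 9 = 30
σ = (0, 3, 2, 1): 0 + 19 + 5 + 3 = 27
σ = (1, 0, 2, 3): (-7) + 28 + 5 + 9 = 35
σ = (1, 0, 3, 2): (-7) + 28 + 22 + 9 = 52
σ = (1, 2, 0, 3): (-7) + 29 + 15 + 9 = 46
σ = (1, 2, 3, 0): (-7) + 29 + 22 + 21 = 65
σ = (1, 3, 0, 2): (-7) + 19 + 15 + 9 = 36
σ = (1, 3, 2, 0): (-7) + 19 + 5 + 21 = 38
σ = (2, 0, 1, 3): 2 + 28 + 2 + 9 = 41
σ = (2, 0, 3, 1): 2 + 28 + 22 + 3 = 55
σ = (2, 1, 0, 3): 2 + 9 + 15 + 9 = 35
σ = (2, 1, 3, 0): 2 + 9 + 22 + 21 = 54
σ = (2, 3, 0, 1): 2 + 19 + 15 + 3 = 39
σ = (2, 3, 1, 0): 2 + 19 + 2 + 21 = 44
σ = (3, 0, 1, 2): 11 + 28 + 2 + 9 = 50
σ = (3, 0, 2, 1): 11 + 28 + 5 + 3 = 47
σ = (3, 1, 0, 2): 11 + 9 + 15 + 9 = 44
σ = (3, 1, 2, 0): 11 + 9 + 5 + 21 = 46
σ = (3, 2, 0, 1): 11 + 29 + 15 + 3 = 58
σ = (3, 2, 1, 0): 11 + 29 + 2 + 21 = 63
Optimal value attained by: σ = (1, 2, 3, 0).
Answer: det⊕(T) = 65; verdict: NONSINGULAR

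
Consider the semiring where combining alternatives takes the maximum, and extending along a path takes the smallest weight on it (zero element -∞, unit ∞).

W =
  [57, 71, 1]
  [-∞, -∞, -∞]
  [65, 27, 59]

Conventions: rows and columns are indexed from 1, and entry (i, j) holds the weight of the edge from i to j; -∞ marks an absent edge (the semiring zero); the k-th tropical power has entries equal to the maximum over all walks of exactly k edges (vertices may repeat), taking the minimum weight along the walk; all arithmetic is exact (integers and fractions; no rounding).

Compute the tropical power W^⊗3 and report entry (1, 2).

W^⊗2:
  [57, 57, 1]
  [-∞, -∞, -∞]
  [59, 65, 59]
W^⊗3:
  [57, 57, 1]
  [-∞, -∞, -∞]
  [59, 59, 59]
Key observation: the optimum is the walk 1->1->1->2, with weight 57 min 57 min 71 = 57.
Optimal value attained by: walk 1->1->1->2.
Answer: (W^⊗3)[1][2] = 57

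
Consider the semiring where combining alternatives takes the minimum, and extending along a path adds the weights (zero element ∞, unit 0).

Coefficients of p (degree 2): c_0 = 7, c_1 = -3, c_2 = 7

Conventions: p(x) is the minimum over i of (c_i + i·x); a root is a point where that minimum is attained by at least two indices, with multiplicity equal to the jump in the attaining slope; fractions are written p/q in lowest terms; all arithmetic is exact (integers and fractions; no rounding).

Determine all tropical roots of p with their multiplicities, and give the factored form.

hull edge (i=0, c=7) to (i=1, c=-3): slope -10, span 1
hull edge (i=1, c=-3) to (i=2, c=7): slope 10, span 1
Factored form: p(x) = 7 ⊗ (x ⊕ (-10)) ⊗ (x ⊕ 10)
Answer: roots = -10 (mult 1), 10 (mult 1)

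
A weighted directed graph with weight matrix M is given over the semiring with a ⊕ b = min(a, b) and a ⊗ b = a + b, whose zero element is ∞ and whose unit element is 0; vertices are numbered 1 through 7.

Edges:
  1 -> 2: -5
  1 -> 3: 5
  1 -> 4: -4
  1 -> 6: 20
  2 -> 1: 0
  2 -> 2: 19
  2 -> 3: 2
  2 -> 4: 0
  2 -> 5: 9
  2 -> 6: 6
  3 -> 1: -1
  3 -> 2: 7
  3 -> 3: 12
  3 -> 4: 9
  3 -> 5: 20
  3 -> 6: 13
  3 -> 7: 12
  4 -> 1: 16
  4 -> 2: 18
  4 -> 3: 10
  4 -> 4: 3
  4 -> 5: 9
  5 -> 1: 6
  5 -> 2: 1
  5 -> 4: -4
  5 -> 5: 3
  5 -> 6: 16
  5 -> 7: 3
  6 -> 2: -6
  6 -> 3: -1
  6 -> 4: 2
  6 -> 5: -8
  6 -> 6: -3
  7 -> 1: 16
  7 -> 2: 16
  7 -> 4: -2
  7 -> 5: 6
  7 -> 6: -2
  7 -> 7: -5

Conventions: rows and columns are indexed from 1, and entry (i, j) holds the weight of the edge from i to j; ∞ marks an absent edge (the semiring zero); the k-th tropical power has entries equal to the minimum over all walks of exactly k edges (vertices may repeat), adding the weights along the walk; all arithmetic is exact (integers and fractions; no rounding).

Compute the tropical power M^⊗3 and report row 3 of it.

M^⊗2:
  [-5, 12, -3, -5, 4, 1, 17]
  [1, -5, 5, -4, -2, 3, 12]
  [7, -6, 4, -5, 5, 10, 7]
  [9, 10, 13, 5, 12, 23, 12]
  [1, 1, 3, -1, 5, 1, -2]
  [-6, -9, -4, -12, -11, -6, -5]
  [11, -8, -3, -7, -10, -7, -10]
M^⊗3:
  [-4, -10, 0, -9, -7, -2, 7]
  [-5, -4, -3, -6, -5, 0, 1]
  [-6, 2, -4, -6, 2, 0, 2]
  [10, 4, 12, 5, 14, 10, 7]
  [1, -5, 0, -4, -7, -4, -7]
  [-9, -12, -7, -15, -14, -9, -10]
  [-8, -13, -8, -14, -15, -12, -15]
Answer: row 3 of M^⊗3 = [-6, 2, -4, -6, 2, 0, 2]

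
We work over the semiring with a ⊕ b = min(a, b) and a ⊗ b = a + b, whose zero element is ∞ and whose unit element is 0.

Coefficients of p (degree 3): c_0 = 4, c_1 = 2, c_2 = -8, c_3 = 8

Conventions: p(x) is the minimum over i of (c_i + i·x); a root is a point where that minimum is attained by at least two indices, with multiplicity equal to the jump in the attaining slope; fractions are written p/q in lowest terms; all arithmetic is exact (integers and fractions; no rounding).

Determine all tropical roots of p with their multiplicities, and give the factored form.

hull edge (i=0, c=4) to (i=2, c=-8): slope -6, span 2
hull edge (i=2, c=-8) to (i=3, c=8): slope 16, span 1
Factored form: p(x) = 8 ⊗ (x ⊕ (-16)) ⊗ (x ⊕ 6) ⊗ (x ⊕ 6)
Answer: roots = -16 (mult 1), 6 (mult 2)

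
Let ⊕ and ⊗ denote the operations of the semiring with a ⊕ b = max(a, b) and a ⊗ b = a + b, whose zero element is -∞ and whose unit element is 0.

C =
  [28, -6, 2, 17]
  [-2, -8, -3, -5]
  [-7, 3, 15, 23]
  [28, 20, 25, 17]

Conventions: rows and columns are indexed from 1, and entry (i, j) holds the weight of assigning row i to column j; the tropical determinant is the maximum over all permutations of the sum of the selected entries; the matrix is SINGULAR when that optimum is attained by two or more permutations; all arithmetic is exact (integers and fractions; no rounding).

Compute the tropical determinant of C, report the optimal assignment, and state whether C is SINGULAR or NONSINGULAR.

σ = (1, 2, 3, 4): 28 + (-8) + 15 + 17 = 52
σ = (1, 2, 4, 3): 28 + (-8) + 23 + 25 = 68
σ = (1, 3, 2, 4): 28 + (-3) + 3 + 17 = 45
σ = (1, 3, 4, 2): 28 + (-3) + 23 + 20 = 68
σ = (1, 4, 2, 3): 28 + (-5) + 3 + 25 = 51
σ = (1, 4, 3, 2): 28 + (-5) + 15 + 20 = 58
σ = (2, 1, 3, 4): (-6) + (-2) + 15 + 17 = 24
σ = (2, 1, 4, 3): (-6) + (-2) + 23 + 25 = 40
σ = (2, 3, 1, 4): (-6) + (-3) + (-7) + 17 = 1
σ = (2, 3, 4, 1): (-6) + (-3) + 23 + 28 = 42
σ = (2, 4, 1, 3): (-6) + (-5) + (-7) + 25 = 7
σ = (2, 4, 3, 1): (-6) + (-5) + 15 + 28 = 32
σ = (3, 1, 2, 4): 2 + (-2) + 3 + 17 = 20
σ = (3, 1, 4, 2): 2 + (-2) + 23 + 20 = 43
σ = (3, 2, 1, 4): 2 + (-8) + (-7) + 17 = 4
σ = (3, 2, 4, 1): 2 + (-8) + 23 + 28 = 45
σ = (3, 4, 1, 2): 2 + (-5) + (-7) + 20 = 10
σ = (3, 4, 2, 1): 2 + (-5) + 3 + 28 = 28
σ = (4, 1, 2, 3): 17 + (-2) + 3 + 25 = 43
σ = (4, 1, 3, 2): 17 + (-2) + 15 + 20 = 50
σ = (4, 2, 1, 3): 17 + (-8) + (-7) + 25 = 27
σ = (4, 2, 3, 1): 17 + (-8) + 15 + 28 = 52
σ = (4, 3, 1, 2): 17 + (-3) + (-7) + 20 = 27
σ = (4, 3, 2, 1): 17 + (-3) + 3 + 28 = 45
Optimal value attained by: σ = (1, 2, 4, 3).
Answer: det⊕(C) = 68; verdict: SINGULAR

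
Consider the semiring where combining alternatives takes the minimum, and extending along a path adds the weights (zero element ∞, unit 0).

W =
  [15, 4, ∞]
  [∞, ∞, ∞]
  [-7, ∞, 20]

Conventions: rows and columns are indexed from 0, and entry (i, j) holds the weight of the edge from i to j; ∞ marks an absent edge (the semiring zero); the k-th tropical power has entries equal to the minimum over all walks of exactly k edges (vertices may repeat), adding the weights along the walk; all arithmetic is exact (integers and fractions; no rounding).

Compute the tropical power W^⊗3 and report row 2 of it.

W^⊗2:
  [30, 19, ∞]
  [∞, ∞, ∞]
  [8, -3, 40]
W^⊗3:
  [45, 34, ∞]
  [∞, ∞, ∞]
  [23, 12, 60]
Answer: row 2 of W^⊗3 = [23, 12, 60]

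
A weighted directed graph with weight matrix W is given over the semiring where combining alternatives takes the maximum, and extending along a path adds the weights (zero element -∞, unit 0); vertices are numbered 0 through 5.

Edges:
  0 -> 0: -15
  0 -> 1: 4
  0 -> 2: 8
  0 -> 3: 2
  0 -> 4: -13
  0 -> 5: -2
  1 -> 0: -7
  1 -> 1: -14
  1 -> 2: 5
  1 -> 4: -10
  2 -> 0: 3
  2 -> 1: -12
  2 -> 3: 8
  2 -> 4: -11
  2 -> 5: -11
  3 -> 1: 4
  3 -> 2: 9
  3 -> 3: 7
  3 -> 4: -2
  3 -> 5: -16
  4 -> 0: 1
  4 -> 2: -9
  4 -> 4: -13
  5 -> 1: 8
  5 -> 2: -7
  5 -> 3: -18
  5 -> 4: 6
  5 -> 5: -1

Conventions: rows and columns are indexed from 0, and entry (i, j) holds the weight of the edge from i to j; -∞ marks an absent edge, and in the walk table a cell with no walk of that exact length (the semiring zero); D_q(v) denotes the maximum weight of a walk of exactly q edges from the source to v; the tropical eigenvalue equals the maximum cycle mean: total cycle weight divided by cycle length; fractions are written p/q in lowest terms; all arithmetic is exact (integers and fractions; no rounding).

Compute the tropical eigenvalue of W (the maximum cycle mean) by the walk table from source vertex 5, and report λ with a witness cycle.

q=0: [-∞, -∞, -∞, -∞, -∞, 0]
q=1: [-∞, 8, -7, -18, 6, -1]
q=2: [7, 7, 13, 1, 5, -2]
q=3: [16, 11, 15, 21, 4, 5]
q=4: [18, 25, 30, 28, 19, 14]
q=5: [33, 32, 37, 38, 26, 19]
q=6: [40, 42, 47, 45, 36, 31]
Optimal cycle mean attained by: cycle 2->3->2, total 8 + 9, length 2.
Answer: λ = 17/2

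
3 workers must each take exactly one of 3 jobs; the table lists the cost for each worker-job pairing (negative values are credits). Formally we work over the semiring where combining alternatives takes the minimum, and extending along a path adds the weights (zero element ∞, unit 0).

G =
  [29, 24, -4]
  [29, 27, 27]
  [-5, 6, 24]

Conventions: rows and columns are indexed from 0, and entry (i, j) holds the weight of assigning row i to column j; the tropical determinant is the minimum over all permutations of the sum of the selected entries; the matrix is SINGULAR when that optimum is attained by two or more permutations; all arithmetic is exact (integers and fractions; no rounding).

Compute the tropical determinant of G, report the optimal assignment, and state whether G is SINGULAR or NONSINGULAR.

σ = (0, 1, 2): 29 + 27 + 24 = 80
σ = (0, 2, 1): 29 + 27 + 6 = 62
σ = (1, 0, 2): 24 + 29 + 24 = 77
σ = (1, 2, 0): 24 + 27 + (-5) = 46
σ = (2, 0, 1): (-4) + 29 + 6 = 31
σ = (2, 1, 0): (-4) + 27 + (-5) = 18
Optimal value attained by: σ = (2, 1, 0).
Answer: det⊕(G) = 18; verdict: NONSINGULAR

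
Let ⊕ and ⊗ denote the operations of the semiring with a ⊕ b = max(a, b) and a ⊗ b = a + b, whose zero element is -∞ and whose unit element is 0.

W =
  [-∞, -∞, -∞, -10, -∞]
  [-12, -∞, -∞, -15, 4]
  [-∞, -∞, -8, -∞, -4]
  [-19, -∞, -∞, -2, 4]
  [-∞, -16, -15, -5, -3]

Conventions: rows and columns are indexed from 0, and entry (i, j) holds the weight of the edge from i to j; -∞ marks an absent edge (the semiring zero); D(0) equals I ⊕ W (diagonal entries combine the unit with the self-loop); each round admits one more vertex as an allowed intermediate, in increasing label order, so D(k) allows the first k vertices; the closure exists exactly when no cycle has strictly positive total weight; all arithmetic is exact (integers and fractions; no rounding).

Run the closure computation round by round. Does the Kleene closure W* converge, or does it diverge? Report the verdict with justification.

D(0):
  [0, -∞, -∞, -10, -∞]
  [-12, 0, -∞, -15, 4]
  [-∞, -∞, 0, -∞, -4]
  [-19, -∞, -∞, 0, 4]
  [-∞, -16, -15, -5, 0]
D(1):
  [0, -∞, -∞, -10, -∞]
  [-12, 0, -∞, -15, 4]
  [-∞, -∞, 0, -∞, -4]
  [-19, -∞, -∞, 0, 4]
  [-∞, -16, -15, -5, 0]
D(2):
  [0, -∞, -∞, -10, -∞]
  [-12, 0, -∞, -15, 4]
  [-∞, -∞, 0, -∞, -4]
  [-19, -∞, -∞, 0, 4]
  [-28, -16, -15, -5, 0]
D(3):
  [0, -∞, -∞, -10, -∞]
  [-12, 0, -∞, -15, 4]
  [-∞, -∞, 0, -∞, -4]
  [-19, -∞, -∞, 0, 4]
  [-28, -16, -15, -5, 0]
D(4):
  [0, -∞, -∞, -10, -6]
  [-12, 0, -∞, -15, 4]
  [-∞, -∞, 0, -∞, -4]
  [-19, -∞, -∞, 0, 4]
  [-24, -16, -15, -5, 0]
D(5):
  [0, -22, -21, -10, -6]
  [-12, 0, -11, -1, 4]
  [-28, -20, 0, -9, -4]
  [-19, -12, -11, 0, 4]
  [-24, -16, -15, -5, 0]
Key observation: every diagonal entry stays at the unit through all rounds, so no improving cycle exists.
Answer: CONVERGES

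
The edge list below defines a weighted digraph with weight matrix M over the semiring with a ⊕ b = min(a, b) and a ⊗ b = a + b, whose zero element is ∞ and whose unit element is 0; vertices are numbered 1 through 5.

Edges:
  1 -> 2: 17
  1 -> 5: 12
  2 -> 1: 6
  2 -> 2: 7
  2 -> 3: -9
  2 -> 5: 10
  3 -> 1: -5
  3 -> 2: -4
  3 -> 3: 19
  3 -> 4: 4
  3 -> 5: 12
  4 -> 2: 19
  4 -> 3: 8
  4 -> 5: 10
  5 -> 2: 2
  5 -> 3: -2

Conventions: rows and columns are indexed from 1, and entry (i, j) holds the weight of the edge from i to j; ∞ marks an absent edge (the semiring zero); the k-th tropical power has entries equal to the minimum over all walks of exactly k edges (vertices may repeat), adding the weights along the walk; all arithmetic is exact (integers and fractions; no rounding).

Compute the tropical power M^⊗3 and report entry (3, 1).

M^⊗2:
  [23, 14, 8, ∞, 27]
  [-14, -13, -2, -5, 3]
  [2, 3, -13, 23, 6]
  [3, 4, 8, 12, 20]
  [-7, -6, -7, 2, 10]
M^⊗3:
  [3, 4, 5, 12, 20]
  [-7, -6, -22, 2, -3]
  [-18, -17, -6, -9, -1]
  [3, 4, -5, 12, 14]
  [-12, -11, -15, -3, 4]
Key observation: the optimum is the walk 3->2->3->1, with weight (-4) + (-9) + (-5) = -18.
Optimal value attained by: walk 3->2->3->1.
Answer: (M^⊗3)[3][1] = -18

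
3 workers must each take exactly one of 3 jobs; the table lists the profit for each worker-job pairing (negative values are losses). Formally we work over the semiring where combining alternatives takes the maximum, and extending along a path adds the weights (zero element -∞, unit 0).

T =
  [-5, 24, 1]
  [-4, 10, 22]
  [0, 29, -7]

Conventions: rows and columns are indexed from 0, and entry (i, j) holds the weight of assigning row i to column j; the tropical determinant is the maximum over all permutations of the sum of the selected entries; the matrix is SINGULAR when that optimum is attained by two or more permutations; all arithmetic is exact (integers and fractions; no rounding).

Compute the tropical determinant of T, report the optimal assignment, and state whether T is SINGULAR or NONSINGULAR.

σ = (0, 1, 2): (-5) + 10 + (-7) = -2
σ = (0, 2, 1): (-5) + 22 + 29 = 46
σ = (1, 0, 2): 24 + (-4) + (-7) = 13
σ = (1, 2, 0): 24 + 22 + 0 = 46
σ = (2, 0, 1): 1 + (-4) + 29 = 26
σ = (2, 1, 0): 1 + 10 + 0 = 11
Optimal value attained by: σ = (0, 2, 1).
Answer: det⊕(T) = 46; verdict: SINGULAR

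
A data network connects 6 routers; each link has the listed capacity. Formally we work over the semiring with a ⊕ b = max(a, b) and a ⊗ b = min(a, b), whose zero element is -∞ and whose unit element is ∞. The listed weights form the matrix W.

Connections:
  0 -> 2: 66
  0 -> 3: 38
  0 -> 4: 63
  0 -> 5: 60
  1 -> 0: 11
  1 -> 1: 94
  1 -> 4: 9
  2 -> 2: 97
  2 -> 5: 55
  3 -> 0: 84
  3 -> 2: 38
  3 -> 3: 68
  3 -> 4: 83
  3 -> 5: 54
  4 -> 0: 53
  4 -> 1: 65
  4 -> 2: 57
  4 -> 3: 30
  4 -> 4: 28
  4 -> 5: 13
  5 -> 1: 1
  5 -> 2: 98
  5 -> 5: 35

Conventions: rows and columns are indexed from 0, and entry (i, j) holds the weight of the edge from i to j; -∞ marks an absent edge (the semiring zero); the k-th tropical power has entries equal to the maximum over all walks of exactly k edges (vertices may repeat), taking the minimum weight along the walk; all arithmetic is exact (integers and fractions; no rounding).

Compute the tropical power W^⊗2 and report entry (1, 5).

W^⊗2:
  [53, 63, 66, 38, 38, 55]
  [11, 94, 11, 11, 11, 11]
  [-∞, 1, 97, -∞, -∞, 55]
  [68, 65, 66, 68, 68, 60]
  [30, 65, 57, 38, 53, 55]
  [1, 1, 97, -∞, 1, 55]
Key observation: the optimum is the walk 1->0->5, with weight 11 min 60 = 11.
Optimal value attained by: walk 1->0->5.
Answer: (W^⊗2)[1][5] = 11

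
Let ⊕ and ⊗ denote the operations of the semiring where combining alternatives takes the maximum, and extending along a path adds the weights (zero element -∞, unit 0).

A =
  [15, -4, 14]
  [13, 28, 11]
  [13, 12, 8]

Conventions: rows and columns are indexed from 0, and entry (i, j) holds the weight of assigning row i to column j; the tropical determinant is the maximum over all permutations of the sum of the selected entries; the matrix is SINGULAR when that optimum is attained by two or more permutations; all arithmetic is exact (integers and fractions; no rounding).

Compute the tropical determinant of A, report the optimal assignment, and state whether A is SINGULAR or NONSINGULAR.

σ = (0, 1, 2): 15 + 28 + 8 = 51
σ = (0, 2, 1): 15 + 11 + 12 = 38
σ = (1, 0, 2): (-4) + 13 + 8 = 17
σ = (1, 2, 0): (-4) + 11 + 13 = 20
σ = (2, 0, 1): 14 + 13 + 12 = 39
σ = (2, 1, 0): 14 + 28 + 13 = 55
Optimal value attained by: σ = (2, 1, 0).
Answer: det⊕(A) = 55; verdict: NONSINGULAR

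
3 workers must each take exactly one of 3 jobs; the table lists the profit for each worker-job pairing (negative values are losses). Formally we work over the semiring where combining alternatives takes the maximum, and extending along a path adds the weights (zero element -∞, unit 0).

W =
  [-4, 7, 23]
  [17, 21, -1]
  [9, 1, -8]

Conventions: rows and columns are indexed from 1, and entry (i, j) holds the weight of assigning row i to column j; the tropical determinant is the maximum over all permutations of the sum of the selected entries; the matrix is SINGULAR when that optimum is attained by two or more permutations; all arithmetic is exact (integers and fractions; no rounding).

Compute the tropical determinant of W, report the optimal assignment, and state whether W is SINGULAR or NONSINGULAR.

σ = (1, 2, 3): (-4) + 21 + (-8) = 9
σ = (1, 3, 2): (-4) + (-1) + 1 = -4
σ = (2, 1, 3): 7 + 17 + (-8) = 16
σ = (2, 3, 1): 7 + (-1) + 9 = 15
σ = (3, 1, 2): 23 + 17 + 1 = 41
σ = (3, 2, 1): 23 + 21 + 9 = 53
Optimal value attained by: σ = (3, 2, 1).
Answer: det⊕(W) = 53; verdict: NONSINGULAR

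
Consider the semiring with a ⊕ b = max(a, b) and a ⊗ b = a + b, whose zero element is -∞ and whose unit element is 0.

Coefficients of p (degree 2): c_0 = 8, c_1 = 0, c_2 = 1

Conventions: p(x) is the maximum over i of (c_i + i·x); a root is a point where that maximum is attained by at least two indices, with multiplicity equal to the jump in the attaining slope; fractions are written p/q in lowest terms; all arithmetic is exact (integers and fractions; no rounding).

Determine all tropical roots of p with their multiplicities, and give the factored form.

hull edge (i=0, c=8) to (i=2, c=1): slope -7/2, span 2
Factored form: p(x) = 1 ⊗ (x ⊕ 7/2) ⊗ (x ⊕ 7/2)
Answer: roots = 7/2 (mult 2)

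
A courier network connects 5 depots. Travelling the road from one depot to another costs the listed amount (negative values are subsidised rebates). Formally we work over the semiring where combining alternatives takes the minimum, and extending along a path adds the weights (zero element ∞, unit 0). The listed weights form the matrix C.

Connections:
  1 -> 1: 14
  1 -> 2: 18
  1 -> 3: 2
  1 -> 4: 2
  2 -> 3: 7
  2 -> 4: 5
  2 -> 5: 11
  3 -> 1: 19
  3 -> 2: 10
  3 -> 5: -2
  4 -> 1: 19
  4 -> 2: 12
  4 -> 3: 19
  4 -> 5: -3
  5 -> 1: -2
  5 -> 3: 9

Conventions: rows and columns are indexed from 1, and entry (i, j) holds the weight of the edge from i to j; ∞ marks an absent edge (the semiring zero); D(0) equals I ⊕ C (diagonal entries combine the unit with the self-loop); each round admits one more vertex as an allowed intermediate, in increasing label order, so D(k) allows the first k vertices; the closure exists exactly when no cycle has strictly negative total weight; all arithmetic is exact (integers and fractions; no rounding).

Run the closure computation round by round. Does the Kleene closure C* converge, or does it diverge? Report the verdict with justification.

D(0):
  [0, 18, 2, 2, ∞]
  [∞, 0, 7, 5, 11]
  [19, 10, 0, ∞, -2]
  [19, 12, 19, 0, -3]
  [-2, ∞, 9, ∞, 0]
D(1):
  [0, 18, 2, 2, ∞]
  [∞, 0, 7, 5, 11]
  [19, 10, 0, 21, -2]
  [19, 12, 19, 0, -3]
  [-2, 16, 0, 0, 0]
D(2):
  [0, 18, 2, 2, 29]
  [∞, 0, 7, 5, 11]
  [19, 10, 0, 15, -2]
  [19, 12, 19, 0, -3]
  [-2, 16, 0, 0, 0]
Detection: at round 3, diagonal entry (5, 5) turns strictly negative.
Key observation: the cycle 5->1->3->5 has total weight (-2) + 2 + (-2), which is strictly negative.
Answer: DIVERGES — negative cycle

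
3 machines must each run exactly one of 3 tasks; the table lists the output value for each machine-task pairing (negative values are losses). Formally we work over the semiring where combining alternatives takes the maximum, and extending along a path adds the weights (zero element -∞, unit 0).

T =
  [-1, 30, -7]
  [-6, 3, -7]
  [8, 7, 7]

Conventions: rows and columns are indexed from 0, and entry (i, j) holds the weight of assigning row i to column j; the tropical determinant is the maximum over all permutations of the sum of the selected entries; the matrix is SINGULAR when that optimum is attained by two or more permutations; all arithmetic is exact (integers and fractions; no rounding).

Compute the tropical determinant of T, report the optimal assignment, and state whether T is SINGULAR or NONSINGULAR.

σ = (0, 1, 2): (-1) + 3 + 7 = 9
σ = (0, 2, 1): (-1) + (-7) + 7 = -1
σ = (1, 0, 2): 30 + (-6) + 7 = 31
σ = (1, 2, 0): 30 + (-7) + 8 = 31
σ = (2, 0, 1): (-7) + (-6) + 7 = -6
σ = (2, 1, 0): (-7) + 3 + 8 = 4
Optimal value attained by: σ = (1, 0, 2).
Answer: det⊕(T) = 31; verdict: SINGULAR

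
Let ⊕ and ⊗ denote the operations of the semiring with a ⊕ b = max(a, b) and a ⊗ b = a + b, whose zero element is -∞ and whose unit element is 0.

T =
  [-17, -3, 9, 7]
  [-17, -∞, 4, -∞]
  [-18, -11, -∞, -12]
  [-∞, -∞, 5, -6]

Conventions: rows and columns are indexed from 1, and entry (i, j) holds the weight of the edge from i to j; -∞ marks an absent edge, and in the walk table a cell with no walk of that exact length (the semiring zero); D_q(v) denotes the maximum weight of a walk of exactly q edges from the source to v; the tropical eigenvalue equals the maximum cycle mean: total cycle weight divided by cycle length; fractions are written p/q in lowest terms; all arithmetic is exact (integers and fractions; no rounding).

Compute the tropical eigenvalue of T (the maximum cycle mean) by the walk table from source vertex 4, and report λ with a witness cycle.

q=0: [-∞, -∞, -∞, 0]
q=1: [-∞, -∞, 5, -6]
q=2: [-13, -6, -1, -7]
q=3: [-19, -12, -2, -6]
q=4: [-20, -13, -1, -12]
Optimal cycle mean attained by: cycle 1->4->3->1, total 7 + 5 + (-18), length 3.
Answer: λ = -2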